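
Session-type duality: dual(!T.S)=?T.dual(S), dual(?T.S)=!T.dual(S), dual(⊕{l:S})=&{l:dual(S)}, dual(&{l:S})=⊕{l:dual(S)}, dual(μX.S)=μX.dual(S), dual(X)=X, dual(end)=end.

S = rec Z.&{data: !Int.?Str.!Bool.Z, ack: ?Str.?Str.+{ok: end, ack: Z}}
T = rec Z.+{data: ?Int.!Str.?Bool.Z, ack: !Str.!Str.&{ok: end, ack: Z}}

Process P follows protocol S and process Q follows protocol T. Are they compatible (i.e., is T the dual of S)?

rec Z | rec Z  ok (rec unchanged)
  &{data,ack} | +{data,ack}  ok same labels
    • data:
      !Int | ?Int  ok
        ?Str | !Str  ok
          !Bool | ?Bool  ok
            Z | Z  ok
    • ack:
      ?Str | !Str  ok
        ?Str | !Str  ok
          +{ok,ack} | &{ok,ack}  ok same labels
            • ok:
              end | end  ok
            • ack:
              Z | Z  ok

YES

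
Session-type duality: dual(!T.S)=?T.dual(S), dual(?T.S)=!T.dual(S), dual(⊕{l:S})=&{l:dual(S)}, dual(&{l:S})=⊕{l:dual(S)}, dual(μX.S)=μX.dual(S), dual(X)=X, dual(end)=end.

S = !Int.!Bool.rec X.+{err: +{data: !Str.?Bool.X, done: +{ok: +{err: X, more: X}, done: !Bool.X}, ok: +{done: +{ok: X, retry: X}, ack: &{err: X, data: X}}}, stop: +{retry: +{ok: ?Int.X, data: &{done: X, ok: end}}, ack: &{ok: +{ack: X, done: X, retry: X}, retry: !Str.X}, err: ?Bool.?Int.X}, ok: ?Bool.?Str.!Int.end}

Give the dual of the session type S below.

!Int ↦ ?Int
  !Bool ↦ ?Bool
    rec X ↦ rec X  (binder kept)
      +{err,stop,ok} ↦ &{err,stop,ok}  (internal→external)
        case err:
          +{data,done,ok} ↦ &{data,done,ok}  (internal→external)
            case data:
              !Str ↦ ?Str
                ?Bool ↦ !Bool
                  dual(X) = X
            case done:
              +{ok,done} ↦ &{ok,done}  (internal→external)
                case ok:
                  +{err,more} ↦ &{err,more}  (internal→external)
                    case err:
                      dual(X) = X
                    case more:
                      dual(X) = X
                case done:
                  !Bool ↦ ?Bool
                    dual(X) = X
            case ok:
              +{done,ack} ↦ &{done,ack}  (internal→external)
                case done:
                  +{ok,retry} ↦ &{ok,retry}  (internal→external)
                    case ok:
                      dual(X) = X
                    case retry:
                      dual(X) = X
                case ack:
                  &{err,data} ↦ +{err,data}  (offer→select)
                    case err:
                      dual(X) = X
                    case data:
                      dual(X) = X
        case stop:
          +{retry,ack,err} ↦ &{retry,ack,err}  (internal→external)
            case retry:
              +{ok,data} ↦ &{ok,data}  (internal→external)
                case ok:
                  ?Int ↦ !Int
                    dual(X) = X
                case data:
                  &{done,ok} ↦ +{done,ok}  (offer→select)
                    case done:
                      dual(X) = X
                    case ok:
                      dual(end) = end
            case ack:
              &{ok,retry} ↦ +{ok,retry}  (offer→select)
                case ok:
                  +{ack,done,retry} ↦ &{ack,done,retry}  (internal→external)
                    case ack:
                      dual(X) = X
                    case done:
                      dual(X) = X
                    case retry:
                      dual(X) = X
                case retry:
                  !Str ↦ ?Str
                    dual(X) = X
            case err:
              ?Bool ↦ !Bool
                ?Int ↦ !Int
                  dual(X) = X
        case ok:
          ?Bool ↦ !Bool
            ?Str ↦ !Str
              !Int ↦ ?Int
                dual(end) = end

?Int.?Bool.rec X.&{err: &{data: ?Str.!Bool.X, done: &{ok: &{err: X, more: X}, done: ?Bool.X}, ok: &{done: &{ok: X, retry: X}, ack: +{err: X, data: X}}}, stop: &{retry: &{ok: !Int.X, data: +{done: X, ok: end}}, ack: +{ok: &{ack: X, done: X, retry: X}, retry: ?Str.X}, err: !Bool.!Int.X}, ok: !Bool.!Str.?Int.end}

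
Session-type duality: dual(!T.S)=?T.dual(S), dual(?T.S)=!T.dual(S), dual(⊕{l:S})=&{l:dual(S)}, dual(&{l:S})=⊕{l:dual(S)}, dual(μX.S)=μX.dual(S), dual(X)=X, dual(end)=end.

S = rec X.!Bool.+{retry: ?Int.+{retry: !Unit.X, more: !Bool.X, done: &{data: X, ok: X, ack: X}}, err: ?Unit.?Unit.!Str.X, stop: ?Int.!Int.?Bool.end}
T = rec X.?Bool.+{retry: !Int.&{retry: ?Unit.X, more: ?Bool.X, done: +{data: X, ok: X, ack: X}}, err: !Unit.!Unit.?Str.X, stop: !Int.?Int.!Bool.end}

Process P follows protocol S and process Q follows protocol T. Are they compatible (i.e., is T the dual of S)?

NO

rec X | rec X  match (rec unchanged)
  !Bool | ?Bool  match
    +{retry,err,stop} | +{retry,err,stop}  ✗ choice polarity not flipped — not dual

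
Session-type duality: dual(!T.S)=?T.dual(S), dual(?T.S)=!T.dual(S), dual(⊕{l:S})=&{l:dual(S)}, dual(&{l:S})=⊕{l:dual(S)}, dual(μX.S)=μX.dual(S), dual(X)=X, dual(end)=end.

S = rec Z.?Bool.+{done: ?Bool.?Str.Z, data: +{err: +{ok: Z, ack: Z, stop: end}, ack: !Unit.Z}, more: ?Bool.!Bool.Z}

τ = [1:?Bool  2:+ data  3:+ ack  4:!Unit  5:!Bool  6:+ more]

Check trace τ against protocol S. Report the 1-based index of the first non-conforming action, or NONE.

5

@1 ?Bool  match  state: +{done: ?Bool.?Str.rec Z.…, data: +{err: +{ok: rec Z.…, ack: rec Z.…, stop: end}, ack: !Unit.rec Z.…}, more: ?Bool.!Bool.rec Z.…}
@2 + data  match  state: +{err: +{ok: rec Z.…, ack: rec Z.…, stop: end}, ack: !Unit.rec Z.…}
@3 + ack  match  state: !Unit.rec Z.…
@4 !Unit  match  state: rec Z.…
@5 got !Bool, protocol expects ?Bool  ✗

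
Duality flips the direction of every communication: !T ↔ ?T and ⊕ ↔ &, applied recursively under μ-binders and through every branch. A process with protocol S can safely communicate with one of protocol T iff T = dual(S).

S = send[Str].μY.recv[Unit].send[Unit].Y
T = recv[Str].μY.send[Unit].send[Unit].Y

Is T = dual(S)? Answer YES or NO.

send[Str] ‖ recv[Str]  ok
  μY ‖ μY  ok (μ self-dual)
    recv[Unit] ‖ send[Unit]  ok
      send[Unit] ‖ send[Unit]  ✗ same direction on both sides — not dual

NO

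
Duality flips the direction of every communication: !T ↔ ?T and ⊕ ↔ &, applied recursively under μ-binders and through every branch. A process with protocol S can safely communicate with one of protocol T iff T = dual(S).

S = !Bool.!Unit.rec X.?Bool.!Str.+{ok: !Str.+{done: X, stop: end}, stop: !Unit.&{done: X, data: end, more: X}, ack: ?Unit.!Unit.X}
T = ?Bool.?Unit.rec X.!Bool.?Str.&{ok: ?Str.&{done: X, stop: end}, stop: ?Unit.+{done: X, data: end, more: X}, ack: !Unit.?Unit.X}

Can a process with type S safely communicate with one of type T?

YES

!Bool ‖ ?Bool  match
  !Unit ‖ ?Unit  match
    rec X ‖ rec X  match (rec unchanged)
      ?Bool ‖ !Bool  match
        !Str ‖ ?Str  match
          +{ok,stop,ack} ‖ &{ok,stop,ack}  match labels match
            [ok]
              !Str ‖ ?Str  match
                +{done,stop} ‖ &{done,stop}  match labels match
                  [done]
                    X ‖ X  match
                  [stop]
                    end ‖ end  match
            [stop]
              !Unit ‖ ?Unit  match
                &{done,data,more} ‖ +{done,data,more}  match labels match
                  [done]
                    X ‖ X  match
                  [data]
                    end ‖ end  match
                  [more]
                    X ‖ X  match
            [ack]
              ?Unit ‖ !Unit  match
                !Unit ‖ ?Unit  match
                  X ‖ X  match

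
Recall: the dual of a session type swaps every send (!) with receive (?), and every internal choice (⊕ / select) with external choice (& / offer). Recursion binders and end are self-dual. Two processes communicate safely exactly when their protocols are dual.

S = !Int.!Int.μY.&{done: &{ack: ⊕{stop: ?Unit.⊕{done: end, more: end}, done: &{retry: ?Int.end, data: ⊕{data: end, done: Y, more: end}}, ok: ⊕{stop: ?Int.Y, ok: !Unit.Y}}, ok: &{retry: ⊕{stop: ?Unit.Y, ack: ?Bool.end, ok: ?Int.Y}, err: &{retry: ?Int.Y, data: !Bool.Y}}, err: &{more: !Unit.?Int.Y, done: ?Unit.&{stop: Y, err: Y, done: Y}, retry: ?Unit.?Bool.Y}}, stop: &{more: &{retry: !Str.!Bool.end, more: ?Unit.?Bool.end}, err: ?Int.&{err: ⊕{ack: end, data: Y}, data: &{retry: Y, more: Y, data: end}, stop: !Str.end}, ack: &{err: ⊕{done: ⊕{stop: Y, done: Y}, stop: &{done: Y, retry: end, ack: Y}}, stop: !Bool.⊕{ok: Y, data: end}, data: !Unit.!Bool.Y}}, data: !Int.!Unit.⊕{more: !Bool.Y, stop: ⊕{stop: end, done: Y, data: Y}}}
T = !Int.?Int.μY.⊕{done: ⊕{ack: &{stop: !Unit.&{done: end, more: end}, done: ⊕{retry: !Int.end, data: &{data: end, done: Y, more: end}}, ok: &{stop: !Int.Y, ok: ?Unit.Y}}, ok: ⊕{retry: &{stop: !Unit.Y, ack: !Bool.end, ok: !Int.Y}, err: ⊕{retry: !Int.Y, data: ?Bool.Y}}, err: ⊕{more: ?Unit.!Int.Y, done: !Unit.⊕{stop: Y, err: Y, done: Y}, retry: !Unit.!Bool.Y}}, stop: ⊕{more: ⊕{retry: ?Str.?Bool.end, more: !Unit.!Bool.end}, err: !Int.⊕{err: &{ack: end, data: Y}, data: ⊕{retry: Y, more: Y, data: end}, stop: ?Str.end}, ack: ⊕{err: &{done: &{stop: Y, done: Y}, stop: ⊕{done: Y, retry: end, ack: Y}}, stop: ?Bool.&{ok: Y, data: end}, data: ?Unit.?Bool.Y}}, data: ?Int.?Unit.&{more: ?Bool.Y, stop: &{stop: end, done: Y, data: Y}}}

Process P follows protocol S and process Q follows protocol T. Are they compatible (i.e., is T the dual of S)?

!Int | !Int  ✗ same direction on both sides — not dual

NO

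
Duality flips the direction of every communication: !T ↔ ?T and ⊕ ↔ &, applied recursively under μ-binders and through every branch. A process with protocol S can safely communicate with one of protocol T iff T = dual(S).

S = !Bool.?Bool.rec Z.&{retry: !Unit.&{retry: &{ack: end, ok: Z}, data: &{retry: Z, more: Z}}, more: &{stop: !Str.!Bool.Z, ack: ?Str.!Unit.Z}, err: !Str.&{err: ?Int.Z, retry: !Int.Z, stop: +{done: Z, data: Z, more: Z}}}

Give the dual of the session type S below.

!Bool = ?Bool
  ?Bool = !Bool
    rec Z = rec Z  (μ self-dual)
      &{retry,more,err} = +{retry,more,err}  (&→⊕)
        • retry:
          !Unit = ?Unit
            &{retry,data} = +{retry,data}  (&→⊕)
              • retry:
                &{ack,ok} = +{ack,ok}  (&→⊕)
                  • ack:
                    end self-dual
                  • ok:
                    Z self-dual
              • data:
                &{retry,more} = +{retry,more}  (&→⊕)
                  • retry:
                    Z self-dual
                  • more:
                    Z self-dual
        • more:
          &{stop,ack} = +{stop,ack}  (&→⊕)
            • stop:
              !Str = ?Str
                !Bool = ?Bool
                  Z self-dual
            • ack:
              ?Str = !Str
                !Unit = ?Unit
                  Z self-dual
        • err:
          !Str = ?Str
            &{err,retry,stop} = +{err,retry,stop}  (&→⊕)
              • err:
                ?Int = !Int
                  Z self-dual
              • retry:
                !Int = ?Int
                  Z self-dual
              • stop:
                +{done,data,more} = &{done,data,more}  (⊕→&)
                  • done:
                    Z self-dual
                  • data:
                    Z self-dual
                  • more:
                    Z self-dual

?Bool.!Bool.rec Z.+{retry: ?Unit.+{retry: +{ack: end, ok: Z}, data: +{retry: Z, more: Z}}, more: +{stop: ?Str.?Bool.Z, ack: !Str.?Unit.Z}, err: ?Str.+{err: !Int.Z, retry: ?Int.Z, stop: &{done: Z, data: Z, more: Z}}}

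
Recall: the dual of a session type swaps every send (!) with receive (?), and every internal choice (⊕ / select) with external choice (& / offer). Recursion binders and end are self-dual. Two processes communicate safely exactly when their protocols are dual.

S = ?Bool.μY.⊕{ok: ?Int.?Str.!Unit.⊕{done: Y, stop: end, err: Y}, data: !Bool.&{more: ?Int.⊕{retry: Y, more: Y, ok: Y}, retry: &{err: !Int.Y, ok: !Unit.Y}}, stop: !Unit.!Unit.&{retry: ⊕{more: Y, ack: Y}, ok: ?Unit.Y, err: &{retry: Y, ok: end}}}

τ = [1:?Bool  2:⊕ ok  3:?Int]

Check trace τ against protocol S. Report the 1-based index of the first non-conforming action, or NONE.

NONE

@1 ?Bool  ✓  state: μY.…
@2 ⊕ ok  ✓  state: ?Int.?Str.!Unit.⊕{done: μY.…, stop: end, err: μY.…}
@3 ?Int  ✓  state: ?Str.!Unit.⊕{done: μY.…, stop: end, err: μY.…}
τ conforms to S (length 3)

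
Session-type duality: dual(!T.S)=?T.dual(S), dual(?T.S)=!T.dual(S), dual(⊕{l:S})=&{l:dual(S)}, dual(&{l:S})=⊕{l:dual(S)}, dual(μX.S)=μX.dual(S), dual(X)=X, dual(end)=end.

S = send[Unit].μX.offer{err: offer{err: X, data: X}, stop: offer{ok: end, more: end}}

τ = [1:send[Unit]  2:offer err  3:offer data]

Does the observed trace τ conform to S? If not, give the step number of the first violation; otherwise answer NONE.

NONE

@1 send[Unit]  ✓  cont: μX.…
@2 offer err  ✓  cont: offer{err: μX.…, data: μX.…}
@3 offer data  ✓  cont: μX.…
τ conforms to S (length 3)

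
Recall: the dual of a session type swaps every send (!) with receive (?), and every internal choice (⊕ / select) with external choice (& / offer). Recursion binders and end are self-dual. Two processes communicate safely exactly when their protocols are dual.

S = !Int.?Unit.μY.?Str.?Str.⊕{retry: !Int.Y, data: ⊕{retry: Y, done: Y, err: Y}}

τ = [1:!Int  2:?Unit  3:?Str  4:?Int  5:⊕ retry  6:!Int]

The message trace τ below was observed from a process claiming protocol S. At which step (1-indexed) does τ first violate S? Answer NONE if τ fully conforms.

4

@1 !Int  match  residual = ?Unit.μY.…
@2 ?Unit  match  residual = μY.…
@3 ?Str  match  residual = ?Str.⊕{retry: !Int.μY.…, data: ⊕{retry: μY.…, done: μY.…, err: μY.…}}
@4 got ?Int, protocol expects ?Str  ✗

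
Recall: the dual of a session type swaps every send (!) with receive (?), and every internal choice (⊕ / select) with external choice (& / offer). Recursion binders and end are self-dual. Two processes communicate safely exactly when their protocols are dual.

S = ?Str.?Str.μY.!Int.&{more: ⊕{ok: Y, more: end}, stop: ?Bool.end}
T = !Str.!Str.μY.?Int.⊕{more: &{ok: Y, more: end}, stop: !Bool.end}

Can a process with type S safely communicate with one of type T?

?Str ‖ !Str  ✓
  ?Str ‖ !Str  ✓
    μY ‖ μY  ✓ (rec unchanged)
      !Int ‖ ?Int  ✓
        &{more,stop} ‖ ⊕{more,stop}  ✓ labels match
          • more:
            ⊕{ok,more} ‖ &{ok,more}  ✓ labels match
              • ok:
                Y ‖ Y  ✓
              • more:
                end ‖ end  ✓
          • stop:
            ?Bool ‖ !Bool  ✓
              end ‖ end  ✓

YES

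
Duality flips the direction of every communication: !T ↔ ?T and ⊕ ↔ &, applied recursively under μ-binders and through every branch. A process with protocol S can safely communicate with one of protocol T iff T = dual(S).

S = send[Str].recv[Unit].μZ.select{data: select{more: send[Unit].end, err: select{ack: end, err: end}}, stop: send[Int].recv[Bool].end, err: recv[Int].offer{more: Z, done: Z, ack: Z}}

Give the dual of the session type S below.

send[Str] → recv[Str]
  recv[Unit] → send[Unit]
    μZ → μZ  (μ self-dual)
      select{data,stop,err} → offer{data,stop,err}  (⊕→&)
        [data]
          select{more,err} → offer{more,err}  (⊕→&)
            [more]
              send[Unit] → recv[Unit]
                end self-dual
            [err]
              select{ack,err} → offer{ack,err}  (⊕→&)
                [ack]
                  end self-dual
                [err]
                  end self-dual
        [stop]
          send[Int] → recv[Int]
            recv[Bool] → send[Bool]
              end self-dual
        [err]
          recv[Int] → send[Int]
            offer{more,done,ack} → select{more,done,ack}  (&→⊕)
              [more]
                Z self-dual
              [done]
                Z self-dual
              [ack]
                Z self-dual

recv[Str].send[Unit].μZ.offer{data: offer{more: recv[Unit].end, err: offer{ack: end, err: end}}, stop: recv[Int].send[Bool].end, err: send[Int].select{more: Z, done: Z, ack: Z}}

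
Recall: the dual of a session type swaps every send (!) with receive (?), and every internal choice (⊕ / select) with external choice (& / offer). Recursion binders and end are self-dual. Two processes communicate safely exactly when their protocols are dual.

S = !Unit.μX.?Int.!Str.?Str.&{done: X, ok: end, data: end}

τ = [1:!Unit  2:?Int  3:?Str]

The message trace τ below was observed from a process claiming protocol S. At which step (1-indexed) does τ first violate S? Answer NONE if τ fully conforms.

[1] !Unit  ok  now at μX.…
[2] ?Int  ok  now at !Str.?Str.&{done: μX.…, ok: end, data: end}
[3] got ?Str, protocol expects !Str  ✗

3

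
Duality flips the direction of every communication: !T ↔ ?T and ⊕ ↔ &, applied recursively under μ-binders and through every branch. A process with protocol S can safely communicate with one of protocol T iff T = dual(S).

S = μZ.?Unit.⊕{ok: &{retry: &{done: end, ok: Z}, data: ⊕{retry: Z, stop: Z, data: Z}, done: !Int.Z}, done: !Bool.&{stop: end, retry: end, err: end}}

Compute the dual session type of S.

μZ = μZ  (rec unchanged)
  ?Unit = !Unit
    ⊕{ok,done} = &{ok,done}  (select→offer)
      case ok:
        &{retry,data,done} = ⊕{retry,data,done}  (external→internal)
          case retry:
            &{done,ok} = ⊕{done,ok}  (external→internal)
              case done:
                end ↦ end
              case ok:
                Z ↦ Z
          case data:
            ⊕{retry,stop,data} = &{retry,stop,data}  (select→offer)
              case retry:
                Z ↦ Z
              case stop:
                Z ↦ Z
              case data:
                Z ↦ Z
          case done:
            !Int = ?Int
              Z ↦ Z
      case done:
        !Bool = ?Bool
          &{stop,retry,err} = ⊕{stop,retry,err}  (external→internal)
            case stop:
              end ↦ end
            case retry:
              end ↦ end
            case err:
              end ↦ end

μZ.!Unit.&{ok: ⊕{retry: ⊕{done: end, ok: Z}, data: &{retry: Z, stop: Z, data: Z}, done: ?Int.Z}, done: ?Bool.⊕{stop: end, retry: end, err: end}}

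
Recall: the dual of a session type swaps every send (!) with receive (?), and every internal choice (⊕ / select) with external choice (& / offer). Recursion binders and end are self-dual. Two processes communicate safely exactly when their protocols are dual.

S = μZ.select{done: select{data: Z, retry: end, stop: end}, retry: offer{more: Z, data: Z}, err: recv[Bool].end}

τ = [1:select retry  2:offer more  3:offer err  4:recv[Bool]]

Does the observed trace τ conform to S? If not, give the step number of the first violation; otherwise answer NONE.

@1 select retry  match  cont: offer{more: μZ.…, data: μZ.…}
@2 offer more  match  cont: μZ.…
@3 got offer err, protocol expects select done or select retry or select err  ✗

3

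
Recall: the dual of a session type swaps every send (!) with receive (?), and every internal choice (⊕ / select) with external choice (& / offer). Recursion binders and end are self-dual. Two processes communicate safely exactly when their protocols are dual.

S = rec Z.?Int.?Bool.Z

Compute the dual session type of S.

rec Z.!Int.!Bool.Z

rec Z ↦ rec Z  (binder kept)
  ?Int ↦ !Int
    ?Bool ↦ !Bool
      Z ↦ Z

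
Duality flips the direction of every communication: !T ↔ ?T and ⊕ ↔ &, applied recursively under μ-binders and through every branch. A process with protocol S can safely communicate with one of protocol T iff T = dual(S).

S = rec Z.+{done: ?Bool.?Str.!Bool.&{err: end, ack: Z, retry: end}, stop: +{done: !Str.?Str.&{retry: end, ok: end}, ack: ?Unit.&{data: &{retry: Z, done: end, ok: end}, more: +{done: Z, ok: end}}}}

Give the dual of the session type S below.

rec Z.&{done: !Bool.!Str.?Bool.+{err: end, ack: Z, retry: end}, stop: &{done: ?Str.!Str.+{retry: end, ok: end}, ack: !Unit.+{data: +{retry: Z, done: end, ok: end}, more: &{done: Z, ok: end}}}}

rec Z ↦ rec Z  (rec unchanged)
  +{done,stop} ↦ &{done,stop}  (⊕→&)
    • done:
      ?Bool ↦ !Bool
        ?Str ↦ !Str
          !Bool ↦ ?Bool
            &{err,ack,retry} ↦ +{err,ack,retry}  (offer→select)
              • err:
                end self-dual
              • ack:
                Z self-dual
              • retry:
                end self-dual
    • stop:
      +{done,ack} ↦ &{done,ack}  (⊕→&)
        • done:
          !Str ↦ ?Str
            ?Str ↦ !Str
              &{retry,ok} ↦ +{retry,ok}  (offer→select)
                • retry:
                  end self-dual
                • ok:
                  end self-dual
        • ack:
          ?Unit ↦ !Unit
            &{data,more} ↦ +{data,more}  (offer→select)
              • data:
                &{retry,done,ok} ↦ +{retry,done,ok}  (offer→select)
                  • retry:
                    Z self-dual
                  • done:
                    end self-dual
                  • ok:
                    end self-dual
              • more:
                +{done,ok} ↦ &{done,ok}  (⊕→&)
                  • done:
                    Z self-dual
                  • ok:
                    end self-dual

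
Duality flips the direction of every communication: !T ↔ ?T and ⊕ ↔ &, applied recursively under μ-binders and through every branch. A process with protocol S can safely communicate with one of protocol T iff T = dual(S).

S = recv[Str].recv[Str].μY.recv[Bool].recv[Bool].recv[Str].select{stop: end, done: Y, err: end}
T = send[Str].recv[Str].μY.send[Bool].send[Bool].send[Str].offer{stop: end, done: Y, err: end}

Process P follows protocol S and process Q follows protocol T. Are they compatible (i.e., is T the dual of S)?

recv[Str] | send[Str]  ok
  recv[Str] | recv[Str]  ✗ same direction on both sides — not dual

NO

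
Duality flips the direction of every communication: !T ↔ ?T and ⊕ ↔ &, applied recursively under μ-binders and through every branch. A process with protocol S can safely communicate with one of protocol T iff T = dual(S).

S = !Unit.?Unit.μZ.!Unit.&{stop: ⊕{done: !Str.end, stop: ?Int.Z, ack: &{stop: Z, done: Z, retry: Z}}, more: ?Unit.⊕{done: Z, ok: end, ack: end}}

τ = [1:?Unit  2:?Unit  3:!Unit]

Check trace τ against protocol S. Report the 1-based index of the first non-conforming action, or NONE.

[1] got ?Unit, protocol expects !Unit  ✗

1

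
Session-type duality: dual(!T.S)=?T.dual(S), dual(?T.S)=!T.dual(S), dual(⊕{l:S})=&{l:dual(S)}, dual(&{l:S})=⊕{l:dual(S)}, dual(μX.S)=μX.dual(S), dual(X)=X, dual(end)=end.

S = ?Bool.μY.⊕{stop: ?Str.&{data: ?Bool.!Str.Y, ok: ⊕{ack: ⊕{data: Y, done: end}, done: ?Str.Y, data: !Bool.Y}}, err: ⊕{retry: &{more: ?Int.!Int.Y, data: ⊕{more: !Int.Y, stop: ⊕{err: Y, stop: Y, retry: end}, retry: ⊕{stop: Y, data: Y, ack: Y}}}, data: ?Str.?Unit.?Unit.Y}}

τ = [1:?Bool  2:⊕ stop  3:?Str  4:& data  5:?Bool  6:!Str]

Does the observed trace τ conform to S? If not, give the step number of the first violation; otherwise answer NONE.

NONE

@1 ?Bool  match  now at μY.…
@2 ⊕ stop  match  now at ?Str.&{data: ?Bool.!Str.μY.…, ok: ⊕{ack: ⊕{data: μY.…, done: end}, done: ?Str.μY.…, data: !Bool.μY.…}}
@3 ?Str  match  now at &{data: ?Bool.!Str.μY.…, ok: ⊕{ack: ⊕{data: μY.…, done: end}, done: ?Str.μY.…, data: !Bool.μY.…}}
@4 & data  match  now at ?Bool.!Str.μY.…
@5 ?Bool  match  now at !Str.μY.…
@6 !Str  match  now at μY.…
trace exhausted — no violation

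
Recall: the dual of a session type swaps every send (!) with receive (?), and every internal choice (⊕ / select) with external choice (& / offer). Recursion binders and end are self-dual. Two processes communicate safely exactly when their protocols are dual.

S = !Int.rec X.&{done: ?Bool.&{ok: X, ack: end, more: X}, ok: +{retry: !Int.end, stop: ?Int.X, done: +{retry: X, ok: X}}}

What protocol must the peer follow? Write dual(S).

?Int.rec X.+{done: !Bool.+{ok: X, ack: end, more: X}, ok: &{retry: ?Int.end, stop: !Int.X, done: &{retry: X, ok: X}}}

!Int ↦ ?Int
  rec X ↦ rec X  (μ self-dual)
    &{done,ok} ↦ +{done,ok}  (external→internal)
      • done:
        ?Bool ↦ !Bool
          &{ok,ack,more} ↦ +{ok,ack,more}  (external→internal)
            • ok:
              dual(X) = X
            • ack:
              dual(end) = end
            • more:
              dual(X) = X
      • ok:
        +{retry,stop,done} ↦ &{retry,stop,done}  (⊕→&)
          • retry:
            !Int ↦ ?Int
              dual(end) = end
          • stop:
            ?Int ↦ !Int
              dual(X) = X
          • done:
            +{retry,ok} ↦ &{retry,ok}  (⊕→&)
              • retry:
                dual(X) = X
              • ok:
                dual(X) = X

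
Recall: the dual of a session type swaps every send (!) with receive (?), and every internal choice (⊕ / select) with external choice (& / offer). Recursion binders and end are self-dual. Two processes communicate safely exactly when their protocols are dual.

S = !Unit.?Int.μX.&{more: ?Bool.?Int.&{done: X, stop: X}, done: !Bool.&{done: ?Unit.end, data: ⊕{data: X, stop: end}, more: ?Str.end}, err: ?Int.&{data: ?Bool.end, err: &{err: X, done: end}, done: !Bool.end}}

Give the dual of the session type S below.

?Unit.!Int.μX.⊕{more: !Bool.!Int.⊕{done: X, stop: X}, done: ?Bool.⊕{done: !Unit.end, data: &{data: X, stop: end}, more: !Str.end}, err: !Int.⊕{data: !Bool.end, err: ⊕{err: X, done: end}, done: ?Bool.end}}

!Unit → ?Unit
  ?Int → !Int
    μX → μX  (binder kept)
      &{more,done,err} → ⊕{more,done,err}  (offer→select)
        [more]
          ?Bool → !Bool
            ?Int → !Int
              &{done,stop} → ⊕{done,stop}  (offer→select)
                [done]
                  X ↦ X
                [stop]
                  X ↦ X
        [done]
          !Bool → ?Bool
            &{done,data,more} → ⊕{done,data,more}  (offer→select)
              [done]
                ?Unit → !Unit
                  end ↦ end
              [data]
                ⊕{data,stop} → &{data,stop}  (internal→external)
                  [data]
                    X ↦ X
                  [stop]
                    end ↦ end
              [more]
                ?Str → !Str
                  end ↦ end
        [err]
          ?Int → !Int
            &{data,err,done} → ⊕{data,err,done}  (offer→select)
              [data]
                ?Bool → !Bool
                  end ↦ end
              [err]
                &{err,done} → ⊕{err,done}  (offer→select)
                  [err]
                    X ↦ X
                  [done]
                    end ↦ end
              [done]
                !Bool → ?Bool
                  end ↦ end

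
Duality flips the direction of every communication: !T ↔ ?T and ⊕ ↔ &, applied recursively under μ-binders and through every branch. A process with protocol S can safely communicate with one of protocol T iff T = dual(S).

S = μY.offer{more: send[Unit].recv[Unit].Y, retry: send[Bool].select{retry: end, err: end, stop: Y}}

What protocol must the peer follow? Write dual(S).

μY.select{more: recv[Unit].send[Unit].Y, retry: recv[Bool].offer{retry: end, err: end, stop: Y}}

μY = μY  (rec unchanged)
  offer{more,retry} = select{more,retry}  (offer→select)
    • more:
      send[Unit] = recv[Unit]
        recv[Unit] = send[Unit]
          Y self-dual
    • retry:
      send[Bool] = recv[Bool]
        select{retry,err,stop} = offer{retry,err,stop}  (internal→external)
          • retry:
            end self-dual
          • err:
            end self-dual
          • stop:
            Y self-dual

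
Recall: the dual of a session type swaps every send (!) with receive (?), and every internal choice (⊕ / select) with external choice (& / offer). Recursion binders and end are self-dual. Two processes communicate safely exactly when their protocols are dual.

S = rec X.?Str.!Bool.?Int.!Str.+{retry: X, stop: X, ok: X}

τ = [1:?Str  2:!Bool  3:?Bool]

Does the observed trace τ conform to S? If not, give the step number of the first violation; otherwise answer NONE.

3

step 1: ?Str  ok  state: !Bool.?Int.!Str.+{retry: rec X.…, stop: rec X.…, ok: rec X.…}
step 2: !Bool  ok  state: ?Int.!Str.+{retry: rec X.…, stop: rec X.…, ok: rec X.…}
step 3: got ?Bool, protocol expects ?Int  ✗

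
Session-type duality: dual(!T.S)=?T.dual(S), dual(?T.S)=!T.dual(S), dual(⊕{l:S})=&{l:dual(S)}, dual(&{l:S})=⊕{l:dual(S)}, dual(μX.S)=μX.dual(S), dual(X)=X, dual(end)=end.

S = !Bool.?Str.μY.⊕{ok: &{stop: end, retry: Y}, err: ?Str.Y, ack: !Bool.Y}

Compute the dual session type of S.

?Bool.!Str.μY.&{ok: ⊕{stop: end, retry: Y}, err: !Str.Y, ack: ?Bool.Y}

!Bool → ?Bool
  ?Str → !Str
    μY → μY  (rec unchanged)
      ⊕{ok,err,ack} → &{ok,err,ack}  (⊕→&)
        [ok]
          &{stop,retry} → ⊕{stop,retry}  (&→⊕)
            [stop]
              end ↦ end
            [retry]
              Y ↦ Y
        [err]
          ?Str → !Str
            Y ↦ Y
        [ack]
          !Bool → ?Bool
            Y ↦ Y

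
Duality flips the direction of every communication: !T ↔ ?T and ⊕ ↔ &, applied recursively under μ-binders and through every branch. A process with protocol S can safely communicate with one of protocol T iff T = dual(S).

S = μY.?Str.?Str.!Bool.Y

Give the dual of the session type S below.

μY ↦ μY  (binder kept)
  ?Str ↦ !Str
    ?Str ↦ !Str
      !Bool ↦ ?Bool
        dual(Y) = Y

μY.!Str.!Str.?Bool.Y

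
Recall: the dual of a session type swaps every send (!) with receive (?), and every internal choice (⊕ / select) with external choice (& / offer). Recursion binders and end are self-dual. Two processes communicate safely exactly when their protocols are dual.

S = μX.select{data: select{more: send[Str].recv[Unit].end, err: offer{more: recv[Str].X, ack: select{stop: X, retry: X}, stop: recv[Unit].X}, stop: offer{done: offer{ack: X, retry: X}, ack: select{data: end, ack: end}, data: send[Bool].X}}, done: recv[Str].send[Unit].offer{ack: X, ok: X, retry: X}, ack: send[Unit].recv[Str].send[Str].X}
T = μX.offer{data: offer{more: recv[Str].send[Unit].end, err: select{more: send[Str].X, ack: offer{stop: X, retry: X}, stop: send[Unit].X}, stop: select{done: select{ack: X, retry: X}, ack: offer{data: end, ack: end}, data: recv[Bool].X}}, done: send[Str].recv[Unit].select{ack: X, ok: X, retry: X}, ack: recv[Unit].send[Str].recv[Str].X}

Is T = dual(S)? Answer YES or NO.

μX | μX  ✓ (rec unchanged)
  select{data,done,ack} | offer{data,done,ack}  ✓ label sets agree
    • data:
      select{more,err,stop} | offer{more,err,stop}  ✓ label sets agree
        • more:
          send[Str] | recv[Str]  ✓
            recv[Unit] | send[Unit]  ✓
              end | end  ✓
        • err:
          offer{more,ack,stop} | select{more,ack,stop}  ✓ label sets agree
            • more:
              recv[Str] | send[Str]  ✓
                X | X  ✓
            • ack:
              select{stop,retry} | offer{stop,retry}  ✓ label sets agree
                • stop:
                  X | X  ✓
                • retry:
                  X | X  ✓
            • stop:
              recv[Unit] | send[Unit]  ✓
                X | X  ✓
        • stop:
          offer{done,ack,data} | select{done,ack,data}  ✓ label sets agree
            • done:
              offer{ack,retry} | select{ack,retry}  ✓ label sets agree
                • ack:
                  X | X  ✓
                • retry:
                  X | X  ✓
            • ack:
              select{data,ack} | offer{data,ack}  ✓ label sets agree
                • data:
                  end | end  ✓
                • ack:
                  end | end  ✓
            • data:
              send[Bool] | recv[Bool]  ✓
                X | X  ✓
    • done:
      recv[Str] | send[Str]  ✓
        send[Unit] | recv[Unit]  ✓
          offer{ack,ok,retry} | select{ack,ok,retry}  ✓ label sets agree
            • ack:
              X | X  ✓
            • ok:
              X | X  ✓
            • retry:
              X | X  ✓
    • ack:
      send[Unit] | recv[Unit]  ✓
        recv[Str] | send[Str]  ✓
          send[Str] | recv[Str]  ✓
            X | X  ✓

YES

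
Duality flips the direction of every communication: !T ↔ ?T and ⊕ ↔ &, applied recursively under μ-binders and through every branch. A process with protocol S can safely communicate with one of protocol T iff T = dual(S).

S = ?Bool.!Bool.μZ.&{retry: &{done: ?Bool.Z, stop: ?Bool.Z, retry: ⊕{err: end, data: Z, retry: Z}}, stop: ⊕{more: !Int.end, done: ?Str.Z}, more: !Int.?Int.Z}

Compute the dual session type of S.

?Bool ↦ !Bool
  !Bool ↦ ?Bool
    μZ ↦ μZ  (binder kept)
      &{retry,stop,more} ↦ ⊕{retry,stop,more}  (external→internal)
        • retry:
          &{done,stop,retry} ↦ ⊕{done,stop,retry}  (external→internal)
            • done:
              ?Bool ↦ !Bool
                dual(Z) = Z
            • stop:
              ?Bool ↦ !Bool
                dual(Z) = Z
            • retry:
              ⊕{err,data,retry} ↦ &{err,data,retry}  (⊕→&)
                • err:
                  dual(end) = end
                • data:
                  dual(Z) = Z
                • retry:
                  dual(Z) = Z
        • stop:
          ⊕{more,done} ↦ &{more,done}  (⊕→&)
            • more:
              !Int ↦ ?Int
                dual(end) = end
            • done:
              ?Str ↦ !Str
                dual(Z) = Z
        • more:
          !Int ↦ ?Int
            ?Int ↦ !Int
              dual(Z) = Z

!Bool.?Bool.μZ.⊕{retry: ⊕{done: !Bool.Z, stop: !Bool.Z, retry: &{err: end, data: Z, retry: Z}}, stop: &{more: ?Int.end, done: !Str.Z}, more: ?Int.!Int.Z}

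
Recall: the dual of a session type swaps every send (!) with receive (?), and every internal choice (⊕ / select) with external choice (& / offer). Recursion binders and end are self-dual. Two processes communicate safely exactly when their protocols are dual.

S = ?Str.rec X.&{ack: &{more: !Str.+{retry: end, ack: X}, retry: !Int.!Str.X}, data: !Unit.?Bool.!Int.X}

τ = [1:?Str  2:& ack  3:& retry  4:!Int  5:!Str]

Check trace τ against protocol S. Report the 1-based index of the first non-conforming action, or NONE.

@1 ?Str  ok  residual = rec X.…
@2 & ack  ok  residual = &{more: !Str.+{retry: end, ack: rec X.…}, retry: !Int.!Str.rec X.…}
@3 & retry  ok  residual = !Int.!Str.rec X.…
@4 !Int  ok  residual = !Str.rec X.…
@5 !Str  ok  residual = rec X.…
trace exhausted — no violation

NONE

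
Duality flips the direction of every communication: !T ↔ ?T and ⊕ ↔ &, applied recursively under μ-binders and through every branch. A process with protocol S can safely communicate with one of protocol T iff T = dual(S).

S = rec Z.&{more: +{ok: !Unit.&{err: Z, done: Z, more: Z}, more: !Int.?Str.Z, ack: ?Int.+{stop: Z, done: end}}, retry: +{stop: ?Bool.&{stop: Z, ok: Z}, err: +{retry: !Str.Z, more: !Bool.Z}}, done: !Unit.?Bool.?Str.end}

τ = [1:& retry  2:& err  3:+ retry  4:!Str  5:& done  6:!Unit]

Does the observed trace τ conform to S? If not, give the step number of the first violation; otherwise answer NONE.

@1 & retry  ok  cont: +{stop: ?Bool.&{stop: rec Z.…, ok: rec Z.…}, err: +{retry: !Str.rec Z.…, more: !Bool.rec Z.…}}
@2 got & err, protocol expects + stop or + err  ✗

2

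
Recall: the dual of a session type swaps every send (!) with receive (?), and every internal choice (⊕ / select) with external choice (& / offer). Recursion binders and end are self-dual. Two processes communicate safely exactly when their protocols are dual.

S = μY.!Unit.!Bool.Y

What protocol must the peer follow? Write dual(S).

μY.?Unit.?Bool.Y

μY → μY  (μ self-dual)
  !Unit → ?Unit
    !Bool → ?Bool
      Y self-dual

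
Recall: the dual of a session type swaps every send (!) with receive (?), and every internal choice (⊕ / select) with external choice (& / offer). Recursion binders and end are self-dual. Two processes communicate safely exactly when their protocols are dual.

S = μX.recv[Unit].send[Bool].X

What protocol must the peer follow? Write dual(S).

μX.send[Unit].recv[Bool].X

μX → μX  (rec unchanged)
  recv[Unit] → send[Unit]
    send[Bool] → recv[Bool]
      dual(X) = X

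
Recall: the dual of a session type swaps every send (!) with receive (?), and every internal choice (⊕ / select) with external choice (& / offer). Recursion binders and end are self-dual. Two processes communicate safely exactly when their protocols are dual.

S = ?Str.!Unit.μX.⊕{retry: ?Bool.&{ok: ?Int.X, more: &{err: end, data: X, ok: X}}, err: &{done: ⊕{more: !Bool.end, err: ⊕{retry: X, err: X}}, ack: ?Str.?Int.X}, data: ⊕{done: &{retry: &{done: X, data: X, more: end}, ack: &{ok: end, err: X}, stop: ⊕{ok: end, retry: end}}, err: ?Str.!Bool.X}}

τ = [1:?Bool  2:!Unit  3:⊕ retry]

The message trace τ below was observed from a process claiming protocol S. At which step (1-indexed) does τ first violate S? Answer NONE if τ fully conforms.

1

[1] got ?Bool, protocol expects ?Str  ✗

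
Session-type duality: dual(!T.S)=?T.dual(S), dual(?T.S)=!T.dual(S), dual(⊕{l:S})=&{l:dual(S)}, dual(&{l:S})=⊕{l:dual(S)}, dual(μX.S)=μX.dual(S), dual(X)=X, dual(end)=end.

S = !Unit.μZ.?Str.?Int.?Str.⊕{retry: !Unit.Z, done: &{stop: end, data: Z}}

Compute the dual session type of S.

!Unit ↦ ?Unit
  μZ ↦ μZ  (binder kept)
    ?Str ↦ !Str
      ?Int ↦ !Int
        ?Str ↦ !Str
          ⊕{retry,done} ↦ &{retry,done}  (internal→external)
            [retry]
              !Unit ↦ ?Unit
                Z self-dual
            [done]
              &{stop,data} ↦ ⊕{stop,data}  (external→internal)
                [stop]
                  end self-dual
                [data]
                  Z self-dual

?Unit.μZ.!Str.!Int.!Str.&{retry: ?Unit.Z, done: ⊕{stop: end, data: Z}}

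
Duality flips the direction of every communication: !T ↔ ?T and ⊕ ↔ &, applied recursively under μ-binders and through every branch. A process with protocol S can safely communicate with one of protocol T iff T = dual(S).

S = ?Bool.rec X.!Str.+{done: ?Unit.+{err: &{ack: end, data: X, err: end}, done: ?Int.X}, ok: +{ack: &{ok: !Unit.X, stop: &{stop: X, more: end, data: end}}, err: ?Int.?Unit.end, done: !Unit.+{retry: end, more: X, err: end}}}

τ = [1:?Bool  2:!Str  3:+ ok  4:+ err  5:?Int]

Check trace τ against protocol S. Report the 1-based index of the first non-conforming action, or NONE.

@1 ?Bool  ✓  cont: rec X.…
@2 !Str  ✓  cont: +{done: ?Unit.+{err: &{ack: end, data: rec X.…, err: end}, done: ?Int.rec X.…}, ok: +{ack: &{ok: !Unit.rec X.…, stop: &{stop: rec X.…, more: end, data: end}}, err: ?Int.?Unit.end, done: !Unit.+{retry: end, more: rec X.…, err: end}}}
@3 + ok  ✓  cont: +{ack: &{ok: !Unit.rec X.…, stop: &{stop: rec X.…, more: end, data: end}}, err: ?Int.?Unit.end, done: !Unit.+{retry: end, more: rec X.…, err: end}}
@4 + err  ✓  cont: ?Int.?Unit.end
@5 ?Int  ✓  cont: ?Unit.end
trace exhausted — no violation

NONE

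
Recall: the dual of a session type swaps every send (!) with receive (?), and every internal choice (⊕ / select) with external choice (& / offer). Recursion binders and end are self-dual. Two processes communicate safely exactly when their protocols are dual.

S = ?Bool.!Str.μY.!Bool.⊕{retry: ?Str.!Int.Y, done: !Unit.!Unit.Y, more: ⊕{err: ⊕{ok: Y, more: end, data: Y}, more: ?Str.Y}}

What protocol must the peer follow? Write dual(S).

!Bool.?Str.μY.?Bool.&{retry: !Str.?Int.Y, done: ?Unit.?Unit.Y, more: &{err: &{ok: Y, more: end, data: Y}, more: !Str.Y}}

?Bool → !Bool
  !Str → ?Str
    μY → μY  (binder kept)
      !Bool → ?Bool
        ⊕{retry,done,more} → &{retry,done,more}  (⊕→&)
          • retry:
            ?Str → !Str
              !Int → ?Int
                dual(Y) = Y
          • done:
            !Unit → ?Unit
              !Unit → ?Unit
                dual(Y) = Y
          • more:
            ⊕{err,more} → &{err,more}  (⊕→&)
              • err:
                ⊕{ok,more,data} → &{ok,more,data}  (⊕→&)
                  • ok:
                    dual(Y) = Y
                  • more:
                    dual(end) = end
                  • data:
                    dual(Y) = Y
              • more:
                ?Str → !Str
                  dual(Y) = Y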